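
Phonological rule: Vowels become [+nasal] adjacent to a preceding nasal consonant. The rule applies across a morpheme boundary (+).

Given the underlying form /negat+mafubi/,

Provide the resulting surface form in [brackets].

[nẽgat+mãfubi]

/e/ after nasal /n/ → [ẽ]
/a/ after nasal /m/ → [ã]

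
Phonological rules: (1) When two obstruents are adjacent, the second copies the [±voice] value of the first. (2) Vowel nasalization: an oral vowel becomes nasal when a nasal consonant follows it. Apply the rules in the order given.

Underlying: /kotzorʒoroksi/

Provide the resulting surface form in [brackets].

Rule 1: /z/ after /t/ (voiceless) → [s]
After rule 1: kotsorʒoroksi
Rule 2: no segment meets the rule's conditions; no change.

[kotsorʒoroksi]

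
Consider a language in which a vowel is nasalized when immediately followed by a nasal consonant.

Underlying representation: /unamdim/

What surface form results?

/u/ before nasal /n/ → [ũ]
/a/ before nasal /m/ → [ã]
/i/ before nasal /m/ → [ĩ]

[ũnãmdĩm]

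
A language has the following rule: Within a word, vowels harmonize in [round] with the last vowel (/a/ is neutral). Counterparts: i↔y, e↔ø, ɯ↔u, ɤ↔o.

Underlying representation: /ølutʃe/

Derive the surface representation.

[elɯtʃe]

/ø/ harmonizes with /e/ ([-round]) → [e]
/u/ harmonizes with /e/ ([-round]) → [ɯ]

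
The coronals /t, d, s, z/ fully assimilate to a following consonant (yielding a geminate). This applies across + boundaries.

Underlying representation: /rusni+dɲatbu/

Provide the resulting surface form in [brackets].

/s/ before /n/ → [n] (total assimilation)
/d/ before /ɲ/ → [ɲ] (total assimilation)
/t/ before /b/ → [b] (total assimilation)

[runni+ɲɲabbu]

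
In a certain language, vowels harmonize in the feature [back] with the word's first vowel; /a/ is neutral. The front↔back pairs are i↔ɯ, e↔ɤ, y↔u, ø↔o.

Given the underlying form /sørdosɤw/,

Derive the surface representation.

[sørdøsew]

/o/ harmonizes with /ø/ ([-back]) → [ø]
/ɤ/ harmonizes with /ø/ ([-back]) → [e]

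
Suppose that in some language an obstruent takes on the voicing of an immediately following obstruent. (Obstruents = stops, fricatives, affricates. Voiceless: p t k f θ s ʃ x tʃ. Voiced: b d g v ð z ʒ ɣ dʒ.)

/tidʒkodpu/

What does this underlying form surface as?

/dʒ/ before /k/ (voiceless) → [tʃ]
/d/ before /p/ (voiceless) → [t]

[titʃkotpu]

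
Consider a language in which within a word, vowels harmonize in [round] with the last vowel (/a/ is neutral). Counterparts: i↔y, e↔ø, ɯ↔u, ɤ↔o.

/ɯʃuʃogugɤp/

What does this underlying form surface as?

/u/ harmonizes with /ɤ/ ([-round]) → [ɯ]
/o/ harmonizes with /ɤ/ ([-round]) → [ɤ]
/u/ harmonizes with /ɤ/ ([-round]) → [ɯ]

[ɯʃɯʃɤgɯgɤp]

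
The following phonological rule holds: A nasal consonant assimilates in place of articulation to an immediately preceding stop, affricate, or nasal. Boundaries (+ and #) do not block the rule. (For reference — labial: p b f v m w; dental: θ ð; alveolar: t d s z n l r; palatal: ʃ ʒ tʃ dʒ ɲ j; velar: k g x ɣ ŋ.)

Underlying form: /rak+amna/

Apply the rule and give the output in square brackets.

/n/ after /m/ (labial) → [m]

[rak+amma]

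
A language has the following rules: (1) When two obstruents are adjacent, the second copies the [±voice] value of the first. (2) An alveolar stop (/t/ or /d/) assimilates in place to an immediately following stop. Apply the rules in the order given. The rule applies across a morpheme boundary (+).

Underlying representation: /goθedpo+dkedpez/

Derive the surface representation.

Rule 1: /p/ after /d/ (voiced) → [b]
Rule 1: /k/ after /d/ (voiced) → [g]
Rule 1: /p/ after /d/ (voiced) → [b]
After rule 1: goθedbo+dgedbez
Rule 2: /d/ before /b/ (labial) → [b]
Rule 2: /d/ before /g/ (velar) → [g]
Rule 2: /d/ before /b/ (labial) → [b]

[goθebbo+ggebbez]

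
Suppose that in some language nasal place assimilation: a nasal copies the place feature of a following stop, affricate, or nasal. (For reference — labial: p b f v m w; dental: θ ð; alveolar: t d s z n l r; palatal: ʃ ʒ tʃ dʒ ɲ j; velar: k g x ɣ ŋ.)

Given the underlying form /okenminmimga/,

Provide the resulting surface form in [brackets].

[okemmimmiŋga]

/n/ before /m/ (labial) → [m]
/n/ before /m/ (labial) → [m]
/m/ before /g/ (velar) → [ŋ]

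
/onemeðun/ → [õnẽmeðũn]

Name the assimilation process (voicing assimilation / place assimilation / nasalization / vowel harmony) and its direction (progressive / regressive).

nasalization, regressive

/o/→[õ] /e/→[ẽ] /u/→[ũ].
Each target copies a feature from the following segment, so the direction is regressive.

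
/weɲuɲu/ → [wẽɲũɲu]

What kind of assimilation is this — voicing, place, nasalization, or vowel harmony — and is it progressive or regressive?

nasalization, regressive

/e/→[ẽ] /u/→[ũ].
Each target copies a feature from the following segment, so the direction is regressive.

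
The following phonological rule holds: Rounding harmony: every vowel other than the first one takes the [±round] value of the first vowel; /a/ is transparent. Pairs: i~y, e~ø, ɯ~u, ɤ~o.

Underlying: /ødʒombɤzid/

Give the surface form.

[ødʒombozyd]

/ɤ/ harmonizes with /ø/ ([+round]) → [o]
/i/ harmonizes with /ø/ ([+round]) → [y]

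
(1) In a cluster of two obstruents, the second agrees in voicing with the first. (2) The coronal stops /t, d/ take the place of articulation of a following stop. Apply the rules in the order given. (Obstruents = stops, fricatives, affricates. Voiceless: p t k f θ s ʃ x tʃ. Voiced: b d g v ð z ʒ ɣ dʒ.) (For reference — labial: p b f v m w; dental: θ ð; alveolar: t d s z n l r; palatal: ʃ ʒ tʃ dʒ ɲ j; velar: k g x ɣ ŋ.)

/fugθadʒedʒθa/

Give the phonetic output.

Rule 1: /θ/ after /g/ (voiced) → [ð]
Rule 1: /θ/ after /dʒ/ (voiced) → [ð]
After rule 1: fugðadʒedʒða
Rule 2: no segment meets the rule's conditions; no change.

[fugðadʒedʒða]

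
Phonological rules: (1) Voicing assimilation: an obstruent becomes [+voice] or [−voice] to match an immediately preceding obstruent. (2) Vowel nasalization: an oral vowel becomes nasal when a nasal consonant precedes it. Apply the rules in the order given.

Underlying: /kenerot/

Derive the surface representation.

Rule 1: no segment meets the rule's conditions; no change.
After rule 1: kenerot
Rule 2: /e/ after nasal /n/ → [ẽ]

[kenẽrot]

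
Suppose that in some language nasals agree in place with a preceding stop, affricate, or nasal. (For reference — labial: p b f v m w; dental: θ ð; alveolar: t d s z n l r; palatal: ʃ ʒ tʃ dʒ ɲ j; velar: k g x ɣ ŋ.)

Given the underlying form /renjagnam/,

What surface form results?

/n/ after /g/ (velar) → [ŋ]

[renjagŋam]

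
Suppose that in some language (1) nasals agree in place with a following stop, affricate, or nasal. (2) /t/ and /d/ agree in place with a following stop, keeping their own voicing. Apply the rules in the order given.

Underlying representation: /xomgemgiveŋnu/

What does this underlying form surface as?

[xoŋgeŋgivennu]

Rule 1: /m/ before /g/ (velar) → [ŋ]
Rule 1: /m/ before /g/ (velar) → [ŋ]
Rule 1: /ŋ/ before /n/ (alveolar) → [n]
After rule 1: xoŋgeŋgivennu
Rule 2: no segment meets the rule's conditions; no change.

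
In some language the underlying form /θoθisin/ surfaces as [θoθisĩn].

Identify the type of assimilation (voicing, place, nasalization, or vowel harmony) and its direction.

/i/→[ĩ].
Each target copies a feature from the following segment, so the direction is regressive.

nasalization, regressive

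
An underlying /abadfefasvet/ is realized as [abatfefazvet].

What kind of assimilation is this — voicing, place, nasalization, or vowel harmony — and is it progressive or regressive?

voicing assimilation, regressive

/d/→[t] /s/→[z].
Each target copies a feature from the following segment, so the direction is regressive.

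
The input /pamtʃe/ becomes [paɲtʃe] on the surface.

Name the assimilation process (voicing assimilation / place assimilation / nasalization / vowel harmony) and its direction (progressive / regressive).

place assimilation, regressive

/m/→[ɲ].
Each target copies a feature from the following segment, so the direction is regressive.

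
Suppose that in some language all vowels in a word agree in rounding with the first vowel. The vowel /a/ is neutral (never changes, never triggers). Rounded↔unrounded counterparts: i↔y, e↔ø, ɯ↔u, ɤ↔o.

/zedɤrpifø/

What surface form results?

/ø/ harmonizes with /e/ ([-round]) → [e]

[zedɤrpife]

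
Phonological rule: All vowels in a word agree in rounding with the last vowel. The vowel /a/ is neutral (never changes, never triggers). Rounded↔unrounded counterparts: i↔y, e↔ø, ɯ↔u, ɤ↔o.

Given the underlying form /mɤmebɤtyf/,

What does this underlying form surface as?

[momøbotyf]

/ɤ/ harmonizes with /y/ ([+round]) → [o]
/e/ harmonizes with /y/ ([+round]) → [ø]
/ɤ/ harmonizes with /y/ ([+round]) → [o]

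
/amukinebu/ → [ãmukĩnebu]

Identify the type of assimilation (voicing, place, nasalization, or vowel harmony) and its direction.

nasalization, regressive

/a/→[ã] /i/→[ĩ].
Each target copies a feature from the following segment, so the direction is regressive.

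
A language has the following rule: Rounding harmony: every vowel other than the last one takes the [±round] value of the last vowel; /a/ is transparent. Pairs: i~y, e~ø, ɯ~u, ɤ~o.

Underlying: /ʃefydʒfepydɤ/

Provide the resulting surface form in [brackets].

/y/ harmonizes with /ɤ/ ([-round]) → [i]
/y/ harmonizes with /ɤ/ ([-round]) → [i]

[ʃefidʒfepidɤ]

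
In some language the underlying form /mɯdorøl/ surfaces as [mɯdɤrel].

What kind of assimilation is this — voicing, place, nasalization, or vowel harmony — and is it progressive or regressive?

vowel harmony, progressive

/o/→[ɤ] /ø/→[e].
Vowels agree with the first vowel, so the harmony is progressive.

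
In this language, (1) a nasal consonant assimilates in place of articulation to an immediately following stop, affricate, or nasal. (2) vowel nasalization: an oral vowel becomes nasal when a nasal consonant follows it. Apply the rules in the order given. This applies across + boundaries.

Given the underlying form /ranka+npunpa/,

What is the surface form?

[rãŋkã+mpũmpa]

Rule 1: /n/ before /k/ (velar) → [ŋ]
Rule 1: /n/ before /p/ (labial) → [m]
Rule 1: /n/ before /p/ (labial) → [m]
After rule 1: raŋka+mpumpa
Rule 2: /a/ before nasal /ŋ/ → [ã]
Rule 2: /a/ before nasal /m/ → [ã]
Rule 2: /u/ before nasal /m/ → [ũ]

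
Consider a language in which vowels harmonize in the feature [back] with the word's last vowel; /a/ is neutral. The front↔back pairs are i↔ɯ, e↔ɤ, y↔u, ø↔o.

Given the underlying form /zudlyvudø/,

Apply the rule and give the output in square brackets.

[zydlyvydø]

/u/ harmonizes with /ø/ ([-back]) → [y]
/u/ harmonizes with /ø/ ([-back]) → [y]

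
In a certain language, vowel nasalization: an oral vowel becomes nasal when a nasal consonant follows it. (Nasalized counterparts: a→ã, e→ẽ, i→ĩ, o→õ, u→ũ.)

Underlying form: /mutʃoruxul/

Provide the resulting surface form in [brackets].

[mutʃoruxul]

no segment meets the rule's conditions; no change.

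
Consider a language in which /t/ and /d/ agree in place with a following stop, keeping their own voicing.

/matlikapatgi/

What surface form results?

[matlikapakgi]

/t/ before /g/ (velar) → [k]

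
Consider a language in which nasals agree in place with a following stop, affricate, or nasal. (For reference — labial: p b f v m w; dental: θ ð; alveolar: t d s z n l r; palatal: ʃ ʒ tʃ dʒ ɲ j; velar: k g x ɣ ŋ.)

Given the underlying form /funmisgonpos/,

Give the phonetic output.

[fummisgompos]

/n/ before /m/ (labial) → [m]
/n/ before /p/ (labial) → [m]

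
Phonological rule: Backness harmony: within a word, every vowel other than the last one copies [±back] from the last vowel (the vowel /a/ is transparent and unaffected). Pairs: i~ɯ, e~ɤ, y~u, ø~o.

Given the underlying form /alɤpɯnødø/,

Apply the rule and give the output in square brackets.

[alepinødø]

/ɤ/ harmonizes with /ø/ ([-back]) → [e]
/ɯ/ harmonizes with /ø/ ([-back]) → [i]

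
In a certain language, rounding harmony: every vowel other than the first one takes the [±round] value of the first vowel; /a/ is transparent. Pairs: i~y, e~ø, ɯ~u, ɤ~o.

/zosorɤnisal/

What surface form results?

[zosoronysal]

/ɤ/ harmonizes with /o/ ([+round]) → [o]
/i/ harmonizes with /o/ ([+round]) → [y]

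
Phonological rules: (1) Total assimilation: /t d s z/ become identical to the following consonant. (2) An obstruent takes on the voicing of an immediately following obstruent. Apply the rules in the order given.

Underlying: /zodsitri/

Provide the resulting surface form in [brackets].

[zossirri]

Rule 1: /d/ before /s/ → [s] (total assimilation)
Rule 1: /t/ before /r/ → [r] (total assimilation)
After rule 1: zossirri
Rule 2: no segment meets the rule's conditions; no change.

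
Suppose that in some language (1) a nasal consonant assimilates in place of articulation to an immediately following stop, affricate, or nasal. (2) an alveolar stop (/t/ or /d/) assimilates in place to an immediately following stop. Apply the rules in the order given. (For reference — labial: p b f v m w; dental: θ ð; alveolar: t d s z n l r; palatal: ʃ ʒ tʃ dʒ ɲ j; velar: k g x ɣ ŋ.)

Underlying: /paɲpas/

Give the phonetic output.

Rule 1: /ɲ/ before /p/ (labial) → [m]
After rule 1: pampas
Rule 2: no segment meets the rule's conditions; no change.

[pampas]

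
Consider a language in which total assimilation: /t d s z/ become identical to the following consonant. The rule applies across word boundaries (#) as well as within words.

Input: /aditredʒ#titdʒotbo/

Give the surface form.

/t/ before /r/ → [r] (total assimilation)
/t/ before /dʒ/ → [dʒ] (total assimilation)
/t/ before /b/ → [b] (total assimilation)

[adirredʒ#tidʒdʒobbo]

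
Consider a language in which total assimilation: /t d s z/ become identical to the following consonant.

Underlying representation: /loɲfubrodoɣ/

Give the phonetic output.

no segment meets the rule's conditions; no change.

[loɲfubrodoɣ]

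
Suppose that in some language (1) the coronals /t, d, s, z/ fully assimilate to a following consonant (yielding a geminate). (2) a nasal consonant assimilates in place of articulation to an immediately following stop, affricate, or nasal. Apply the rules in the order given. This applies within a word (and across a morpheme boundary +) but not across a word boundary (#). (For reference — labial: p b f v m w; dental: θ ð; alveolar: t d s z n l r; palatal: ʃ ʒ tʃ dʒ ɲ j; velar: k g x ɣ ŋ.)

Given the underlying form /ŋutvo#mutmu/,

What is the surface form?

Rule 1: /t/ before /v/ → [v] (total assimilation)
Rule 1: /t/ before /m/ → [m] (total assimilation)
After rule 1: ŋuvvo#mummu
Rule 2: no segment meets the rule's conditions; no change.

[ŋuvvo#mummu]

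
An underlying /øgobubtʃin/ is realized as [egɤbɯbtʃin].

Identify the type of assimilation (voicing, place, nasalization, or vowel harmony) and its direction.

vowel harmony, regressive

/ø/→[e] /o/→[ɤ] /u/→[ɯ].
Vowels agree with the last vowel, so the harmony is regressive.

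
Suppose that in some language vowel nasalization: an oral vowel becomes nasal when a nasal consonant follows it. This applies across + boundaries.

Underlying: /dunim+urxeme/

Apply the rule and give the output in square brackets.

[dũnĩm+urxẽme]

/u/ before nasal /n/ → [ũ]
/i/ before nasal /m/ → [ĩ]
/e/ before nasal /m/ → [ẽ]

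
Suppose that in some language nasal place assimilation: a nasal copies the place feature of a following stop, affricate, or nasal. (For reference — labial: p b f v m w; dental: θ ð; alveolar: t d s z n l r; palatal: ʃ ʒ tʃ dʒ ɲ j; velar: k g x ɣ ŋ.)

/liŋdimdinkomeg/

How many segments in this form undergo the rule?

/ŋ/ before /d/ (alveolar) → [n]
/m/ before /d/ (alveolar) → [n]
/n/ before /k/ (velar) → [ŋ]
3 segments change.

3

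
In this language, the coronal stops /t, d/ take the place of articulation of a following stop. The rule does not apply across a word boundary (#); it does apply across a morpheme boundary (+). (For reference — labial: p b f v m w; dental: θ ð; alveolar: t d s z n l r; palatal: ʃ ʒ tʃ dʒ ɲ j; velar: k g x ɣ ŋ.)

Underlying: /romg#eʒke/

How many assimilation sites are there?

0

No segment meets the rule's conditions.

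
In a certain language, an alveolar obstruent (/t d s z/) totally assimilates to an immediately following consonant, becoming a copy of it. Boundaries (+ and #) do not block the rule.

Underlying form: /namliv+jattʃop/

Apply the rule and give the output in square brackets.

/t/ before /tʃ/ → [tʃ] (total assimilation)

[namliv+jatʃtʃop]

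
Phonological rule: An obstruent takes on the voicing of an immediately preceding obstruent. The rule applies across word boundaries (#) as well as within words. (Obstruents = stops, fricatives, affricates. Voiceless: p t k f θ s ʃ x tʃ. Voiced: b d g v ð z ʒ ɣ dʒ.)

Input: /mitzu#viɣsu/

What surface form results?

/z/ after /t/ (voiceless) → [s]
/s/ after /ɣ/ (voiced) → [z]

[mitsu#viɣzu]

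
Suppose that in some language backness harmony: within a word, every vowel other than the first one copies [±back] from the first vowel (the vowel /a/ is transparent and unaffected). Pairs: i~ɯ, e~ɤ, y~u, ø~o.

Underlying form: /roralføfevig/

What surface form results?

[roralfofɤvɯg]

/ø/ harmonizes with /o/ ([+back]) → [o]
/e/ harmonizes with /o/ ([+back]) → [ɤ]
/i/ harmonizes with /o/ ([+back]) → [ɯ]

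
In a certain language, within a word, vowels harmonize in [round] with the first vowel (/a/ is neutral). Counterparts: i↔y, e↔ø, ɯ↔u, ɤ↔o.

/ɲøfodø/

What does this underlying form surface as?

[ɲøfodø]

no segment meets the rule's conditions; no change.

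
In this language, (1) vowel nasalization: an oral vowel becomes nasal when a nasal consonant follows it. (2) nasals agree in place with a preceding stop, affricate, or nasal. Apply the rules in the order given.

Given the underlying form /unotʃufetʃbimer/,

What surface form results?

Rule 1: /u/ before nasal /n/ → [ũ]
Rule 1: /i/ before nasal /m/ → [ĩ]
After rule 1: ũnotʃufetʃbĩmer
Rule 2: no segment meets the rule's conditions; no change.

[ũnotʃufetʃbĩmer]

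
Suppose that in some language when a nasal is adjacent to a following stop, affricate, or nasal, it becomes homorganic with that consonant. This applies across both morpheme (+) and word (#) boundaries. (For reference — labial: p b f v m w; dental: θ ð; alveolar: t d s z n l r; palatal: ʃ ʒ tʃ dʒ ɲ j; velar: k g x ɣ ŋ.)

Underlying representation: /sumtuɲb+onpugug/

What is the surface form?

/m/ before /t/ (alveolar) → [n]
/ɲ/ before /b/ (labial) → [m]
/n/ before /p/ (labial) → [m]

[suntumb+ompugug]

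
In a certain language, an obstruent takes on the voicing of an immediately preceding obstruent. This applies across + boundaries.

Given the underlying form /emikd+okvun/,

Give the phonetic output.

[emikt+okfun]

/d/ after /k/ (voiceless) → [t]
/v/ after /k/ (voiceless) → [f]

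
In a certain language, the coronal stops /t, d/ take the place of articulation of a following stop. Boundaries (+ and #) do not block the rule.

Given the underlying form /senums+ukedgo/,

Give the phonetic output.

/d/ before /g/ (velar) → [g]

[senums+ukeggo]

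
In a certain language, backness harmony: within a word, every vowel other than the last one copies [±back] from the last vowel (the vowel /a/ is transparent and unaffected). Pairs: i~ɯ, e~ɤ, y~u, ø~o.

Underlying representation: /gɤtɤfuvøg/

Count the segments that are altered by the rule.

3

/ɤ/ harmonizes with /ø/ ([-back]) → [e]
/ɤ/ harmonizes with /ø/ ([-back]) → [e]
/u/ harmonizes with /ø/ ([-back]) → [y]
3 segments change.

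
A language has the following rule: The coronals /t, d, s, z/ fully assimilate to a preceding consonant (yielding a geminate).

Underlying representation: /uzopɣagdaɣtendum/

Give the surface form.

[uzopɣaggaɣɣennum]

/d/ after /g/ → [g] (total assimilation)
/t/ after /ɣ/ → [ɣ] (total assimilation)
/d/ after /n/ → [n] (total assimilation)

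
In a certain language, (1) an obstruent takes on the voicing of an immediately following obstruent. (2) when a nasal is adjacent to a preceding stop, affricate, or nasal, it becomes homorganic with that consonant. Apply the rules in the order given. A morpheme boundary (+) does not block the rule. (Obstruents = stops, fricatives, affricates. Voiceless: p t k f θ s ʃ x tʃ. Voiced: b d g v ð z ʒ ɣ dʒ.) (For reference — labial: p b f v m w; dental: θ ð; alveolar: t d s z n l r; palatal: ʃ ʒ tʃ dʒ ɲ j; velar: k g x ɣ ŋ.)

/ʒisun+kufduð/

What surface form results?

[ʒisun+kuvduð]

Rule 1: /f/ before /d/ (voiced) → [v]
After rule 1: ʒisun+kuvduð
Rule 2: no segment meets the rule's conditions; no change.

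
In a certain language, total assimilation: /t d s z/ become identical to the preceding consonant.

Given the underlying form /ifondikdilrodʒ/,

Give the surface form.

/d/ after /n/ → [n] (total assimilation)
/d/ after /k/ → [k] (total assimilation)

[ifonnikkilrodʒ]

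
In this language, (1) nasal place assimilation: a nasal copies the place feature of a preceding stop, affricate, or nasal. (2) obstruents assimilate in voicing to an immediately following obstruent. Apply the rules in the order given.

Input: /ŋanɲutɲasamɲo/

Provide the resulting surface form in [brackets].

Rule 1: /ɲ/ after /n/ (alveolar) → [n]
Rule 1: /ɲ/ after /t/ (alveolar) → [n]
Rule 1: /ɲ/ after /m/ (labial) → [m]
After rule 1: ŋannutnasammo
Rule 2: no segment meets the rule's conditions; no change.

[ŋannutnasammo]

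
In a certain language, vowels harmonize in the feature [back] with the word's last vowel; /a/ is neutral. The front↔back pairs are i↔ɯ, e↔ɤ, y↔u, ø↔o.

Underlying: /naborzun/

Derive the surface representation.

no segment meets the rule's conditions; no change.

[naborzun]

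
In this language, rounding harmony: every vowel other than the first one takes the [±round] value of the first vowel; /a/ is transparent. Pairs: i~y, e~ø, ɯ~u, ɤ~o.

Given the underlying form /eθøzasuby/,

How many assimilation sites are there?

3

/ø/ harmonizes with /e/ ([-round]) → [e]
/u/ harmonizes with /e/ ([-round]) → [ɯ]
/y/ harmonizes with /e/ ([-round]) → [i]
3 segments change.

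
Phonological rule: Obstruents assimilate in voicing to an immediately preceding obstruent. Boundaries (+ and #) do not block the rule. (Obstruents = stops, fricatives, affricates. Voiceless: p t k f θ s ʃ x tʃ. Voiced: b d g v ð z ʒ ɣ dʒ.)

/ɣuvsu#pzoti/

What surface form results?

[ɣuvzu#psoti]

/s/ after /v/ (voiced) → [z]
/z/ after /p/ (voiceless) → [s]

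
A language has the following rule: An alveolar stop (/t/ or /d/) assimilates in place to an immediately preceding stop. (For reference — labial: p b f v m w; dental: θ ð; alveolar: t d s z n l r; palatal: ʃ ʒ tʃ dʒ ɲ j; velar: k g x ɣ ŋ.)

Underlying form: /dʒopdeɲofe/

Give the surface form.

/d/ after /p/ (labial) → [b]

[dʒopbeɲofe]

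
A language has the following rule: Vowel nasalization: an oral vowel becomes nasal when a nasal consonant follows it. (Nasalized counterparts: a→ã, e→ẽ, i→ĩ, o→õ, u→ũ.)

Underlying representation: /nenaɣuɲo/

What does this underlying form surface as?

[nẽnaɣũɲo]

/e/ before nasal /n/ → [ẽ]
/u/ before nasal /ɲ/ → [ũ]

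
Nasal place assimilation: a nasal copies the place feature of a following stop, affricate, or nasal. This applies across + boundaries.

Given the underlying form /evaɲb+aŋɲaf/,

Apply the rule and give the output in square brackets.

[evamb+aɲɲaf]

/ɲ/ before /b/ (labial) → [m]
/ŋ/ before /ɲ/ (palatal) → [ɲ]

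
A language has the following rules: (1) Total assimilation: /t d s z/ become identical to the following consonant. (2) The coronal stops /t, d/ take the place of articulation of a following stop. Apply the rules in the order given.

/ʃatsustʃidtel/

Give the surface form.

Rule 1: /t/ before /s/ → [s] (total assimilation)
Rule 1: /s/ before /tʃ/ → [tʃ] (total assimilation)
Rule 1: /d/ before /t/ → [t] (total assimilation)
After rule 1: ʃassutʃtʃittel
Rule 2: no segment meets the rule's conditions; no change.

[ʃassutʃtʃittel]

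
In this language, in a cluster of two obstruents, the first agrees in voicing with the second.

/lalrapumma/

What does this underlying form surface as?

no segment meets the rule's conditions; no change.

[lalrapumma]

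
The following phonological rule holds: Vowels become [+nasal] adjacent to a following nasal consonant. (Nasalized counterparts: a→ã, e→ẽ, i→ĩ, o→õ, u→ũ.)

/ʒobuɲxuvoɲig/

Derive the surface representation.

[ʒobũɲxuvõɲig]

/u/ before nasal /ɲ/ → [ũ]
/o/ before nasal /ɲ/ → [õ]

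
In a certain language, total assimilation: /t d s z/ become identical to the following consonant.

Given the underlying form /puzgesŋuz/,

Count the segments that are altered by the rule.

/z/ before /g/ → [g] (total assimilation)
/s/ before /ŋ/ → [ŋ] (total assimilation)
2 segments change.

2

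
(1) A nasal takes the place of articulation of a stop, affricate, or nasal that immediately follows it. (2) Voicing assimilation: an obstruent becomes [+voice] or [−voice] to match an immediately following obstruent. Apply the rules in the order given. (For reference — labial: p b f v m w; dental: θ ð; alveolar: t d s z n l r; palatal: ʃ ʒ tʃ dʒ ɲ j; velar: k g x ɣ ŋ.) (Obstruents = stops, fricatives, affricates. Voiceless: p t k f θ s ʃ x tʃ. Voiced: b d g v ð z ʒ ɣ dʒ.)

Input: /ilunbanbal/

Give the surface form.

Rule 1: /n/ before /b/ (labial) → [m]
Rule 1: /n/ before /b/ (labial) → [m]
After rule 1: ilumbambal
Rule 2: no segment meets the rule's conditions; no change.

[ilumbambal]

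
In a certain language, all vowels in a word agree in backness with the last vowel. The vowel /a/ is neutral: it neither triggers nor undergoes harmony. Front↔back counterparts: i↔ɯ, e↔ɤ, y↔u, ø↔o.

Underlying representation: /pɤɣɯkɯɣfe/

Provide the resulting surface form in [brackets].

[peɣikiɣfe]

/ɤ/ harmonizes with /e/ ([-back]) → [e]
/ɯ/ harmonizes with /e/ ([-back]) → [i]
/ɯ/ harmonizes with /e/ ([-back]) → [i]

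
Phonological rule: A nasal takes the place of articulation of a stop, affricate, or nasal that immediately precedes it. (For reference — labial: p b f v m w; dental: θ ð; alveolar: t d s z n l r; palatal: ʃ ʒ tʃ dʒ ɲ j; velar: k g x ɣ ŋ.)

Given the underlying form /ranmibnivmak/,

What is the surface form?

/m/ after /n/ (alveolar) → [n]
/n/ after /b/ (labial) → [m]

[rannibmivmak]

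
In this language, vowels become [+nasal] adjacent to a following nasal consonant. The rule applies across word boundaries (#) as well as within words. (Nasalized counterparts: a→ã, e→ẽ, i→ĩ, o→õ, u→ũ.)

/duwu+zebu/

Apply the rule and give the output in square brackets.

no segment meets the rule's conditions; no change.

[duwu+zebu]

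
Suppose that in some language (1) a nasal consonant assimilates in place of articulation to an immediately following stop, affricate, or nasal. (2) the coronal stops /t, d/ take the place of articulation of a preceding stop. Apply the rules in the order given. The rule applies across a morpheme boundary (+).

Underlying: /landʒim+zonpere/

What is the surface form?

[laɲdʒim+zompere]

Rule 1: /n/ before /dʒ/ (palatal) → [ɲ]
Rule 1: /n/ before /p/ (labial) → [m]
After rule 1: laɲdʒim+zompere
Rule 2: no segment meets the rule's conditions; no change.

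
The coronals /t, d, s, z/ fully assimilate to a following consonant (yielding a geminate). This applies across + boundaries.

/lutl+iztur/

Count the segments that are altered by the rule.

2

/t/ before /l/ → [l] (total assimilation)
/z/ before /t/ → [t] (total assimilation)
2 segments change.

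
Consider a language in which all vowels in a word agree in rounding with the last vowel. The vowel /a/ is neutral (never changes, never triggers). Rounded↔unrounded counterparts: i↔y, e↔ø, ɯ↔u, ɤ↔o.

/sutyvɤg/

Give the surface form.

/u/ harmonizes with /ɤ/ ([-round]) → [ɯ]
/y/ harmonizes with /ɤ/ ([-round]) → [i]

[sɯtivɤg]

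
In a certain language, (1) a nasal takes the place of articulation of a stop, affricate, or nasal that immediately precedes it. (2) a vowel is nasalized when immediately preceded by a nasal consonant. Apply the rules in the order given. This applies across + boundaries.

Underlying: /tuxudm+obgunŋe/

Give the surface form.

Rule 1: /m/ after /d/ (alveolar) → [n]
Rule 1: /ŋ/ after /n/ (alveolar) → [n]
After rule 1: tuxudn+obgunne
Rule 2: /o/ after nasal /n/ → [õ]
Rule 2: /e/ after nasal /n/ → [ẽ]

[tuxudn+õbgunnẽ]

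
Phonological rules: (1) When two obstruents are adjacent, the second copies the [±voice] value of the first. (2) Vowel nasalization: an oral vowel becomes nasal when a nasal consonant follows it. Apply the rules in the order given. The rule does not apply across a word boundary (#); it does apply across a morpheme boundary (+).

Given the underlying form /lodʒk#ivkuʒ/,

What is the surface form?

Rule 1: /k/ after /dʒ/ (voiced) → [g]
Rule 1: /k/ after /v/ (voiced) → [g]
After rule 1: lodʒg#ivguʒ
Rule 2: no segment meets the rule's conditions; no change.

[lodʒg#ivguʒ]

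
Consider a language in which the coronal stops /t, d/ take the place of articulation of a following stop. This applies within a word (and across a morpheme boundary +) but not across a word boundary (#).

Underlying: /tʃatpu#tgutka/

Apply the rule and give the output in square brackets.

[tʃappu#kgukka]

/t/ before /p/ (labial) → [p]
/t/ before /g/ (velar) → [k]
/t/ before /k/ (velar) → [k]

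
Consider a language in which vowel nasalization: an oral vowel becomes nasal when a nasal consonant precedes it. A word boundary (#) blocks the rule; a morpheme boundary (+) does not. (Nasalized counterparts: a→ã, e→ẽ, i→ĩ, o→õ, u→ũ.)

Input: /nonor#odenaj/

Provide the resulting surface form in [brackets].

/o/ after nasal /n/ → [õ]
/o/ after nasal /n/ → [õ]
/a/ after nasal /n/ → [ã]

[nõnõr#odenãj]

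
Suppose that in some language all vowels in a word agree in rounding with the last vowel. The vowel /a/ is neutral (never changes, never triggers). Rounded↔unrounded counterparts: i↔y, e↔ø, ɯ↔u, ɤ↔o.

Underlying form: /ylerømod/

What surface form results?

/e/ harmonizes with /o/ ([+round]) → [ø]

[ylørømod]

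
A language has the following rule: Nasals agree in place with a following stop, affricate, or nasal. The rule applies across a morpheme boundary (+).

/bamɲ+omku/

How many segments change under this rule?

2

/m/ before /ɲ/ (palatal) → [ɲ]
/m/ before /k/ (velar) → [ŋ]
2 segments change.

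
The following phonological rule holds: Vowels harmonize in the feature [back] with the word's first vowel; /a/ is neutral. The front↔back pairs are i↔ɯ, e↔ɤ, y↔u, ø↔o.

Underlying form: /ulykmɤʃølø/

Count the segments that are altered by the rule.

3

/y/ harmonizes with /u/ ([+back]) → [u]
/ø/ harmonizes with /u/ ([+back]) → [o]
/ø/ harmonizes with /u/ ([+back]) → [o]
3 segments change.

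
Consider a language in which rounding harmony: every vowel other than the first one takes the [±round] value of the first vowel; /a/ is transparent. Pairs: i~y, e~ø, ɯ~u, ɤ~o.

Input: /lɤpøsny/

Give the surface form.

/ø/ harmonizes with /ɤ/ ([-round]) → [e]
/y/ harmonizes with /ɤ/ ([-round]) → [i]

[lɤpesni]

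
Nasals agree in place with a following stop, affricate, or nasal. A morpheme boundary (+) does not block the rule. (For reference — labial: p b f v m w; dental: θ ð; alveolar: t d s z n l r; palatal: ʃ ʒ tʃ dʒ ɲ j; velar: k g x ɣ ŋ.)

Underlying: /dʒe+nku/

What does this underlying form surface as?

[dʒe+ŋku]

/n/ before /k/ (velar) → [ŋ]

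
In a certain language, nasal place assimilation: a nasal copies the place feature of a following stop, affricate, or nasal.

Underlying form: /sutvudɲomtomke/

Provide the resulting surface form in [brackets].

[sutvudɲontoŋke]

/m/ before /t/ (alveolar) → [n]
/m/ before /k/ (velar) → [ŋ]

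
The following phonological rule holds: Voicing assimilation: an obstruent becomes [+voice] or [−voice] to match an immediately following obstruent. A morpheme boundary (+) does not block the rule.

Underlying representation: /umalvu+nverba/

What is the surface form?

no segment meets the rule's conditions; no change.

[umalvu+nverba]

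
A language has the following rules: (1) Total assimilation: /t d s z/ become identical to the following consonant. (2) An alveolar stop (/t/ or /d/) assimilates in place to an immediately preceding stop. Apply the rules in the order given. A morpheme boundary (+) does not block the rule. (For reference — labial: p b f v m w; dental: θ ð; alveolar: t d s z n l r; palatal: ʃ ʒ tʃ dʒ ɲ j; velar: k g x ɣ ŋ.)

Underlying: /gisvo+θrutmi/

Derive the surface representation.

[givvo+θrummi]

Rule 1: /s/ before /v/ → [v] (total assimilation)
Rule 1: /t/ before /m/ → [m] (total assimilation)
After rule 1: givvo+θrummi
Rule 2: no segment meets the rule's conditions; no change.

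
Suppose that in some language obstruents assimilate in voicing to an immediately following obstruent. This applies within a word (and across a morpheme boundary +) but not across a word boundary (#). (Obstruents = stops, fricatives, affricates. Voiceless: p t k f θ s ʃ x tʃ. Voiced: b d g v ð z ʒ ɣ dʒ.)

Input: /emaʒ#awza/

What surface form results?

[emaʒ#awza]

no segment meets the rule's conditions; no change.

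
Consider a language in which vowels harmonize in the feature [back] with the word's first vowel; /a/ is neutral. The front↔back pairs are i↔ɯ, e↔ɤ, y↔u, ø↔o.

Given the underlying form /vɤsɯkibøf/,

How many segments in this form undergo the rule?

/i/ harmonizes with /ɤ/ ([+back]) → [ɯ]
/ø/ harmonizes with /ɤ/ ([+back]) → [o]
2 segments change.

2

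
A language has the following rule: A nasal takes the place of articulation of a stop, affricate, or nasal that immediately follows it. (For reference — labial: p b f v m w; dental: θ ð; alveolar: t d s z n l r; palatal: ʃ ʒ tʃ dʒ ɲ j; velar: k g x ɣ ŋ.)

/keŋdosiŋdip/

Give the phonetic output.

/ŋ/ before /d/ (alveolar) → [n]
/ŋ/ before /d/ (alveolar) → [n]

[kendosindip]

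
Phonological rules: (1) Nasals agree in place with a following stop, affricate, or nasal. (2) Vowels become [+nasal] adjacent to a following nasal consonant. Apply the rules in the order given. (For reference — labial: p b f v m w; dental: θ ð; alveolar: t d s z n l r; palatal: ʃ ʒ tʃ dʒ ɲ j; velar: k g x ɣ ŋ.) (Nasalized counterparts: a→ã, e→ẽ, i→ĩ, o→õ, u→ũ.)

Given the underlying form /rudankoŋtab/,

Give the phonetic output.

[rudãŋkõntab]

Rule 1: /n/ before /k/ (velar) → [ŋ]
Rule 1: /ŋ/ before /t/ (alveolar) → [n]
After rule 1: rudaŋkontab
Rule 2: /a/ before nasal /ŋ/ → [ã]
Rule 2: /o/ before nasal /n/ → [õ]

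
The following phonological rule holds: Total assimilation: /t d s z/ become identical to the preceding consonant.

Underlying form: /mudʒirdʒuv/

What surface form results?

[mudʒirdʒuv]

no segment meets the rule's conditions; no change.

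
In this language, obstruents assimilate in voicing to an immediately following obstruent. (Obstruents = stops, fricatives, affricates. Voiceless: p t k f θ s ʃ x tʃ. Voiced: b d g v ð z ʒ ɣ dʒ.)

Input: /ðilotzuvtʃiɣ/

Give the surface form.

[ðilodzuftʃiɣ]

/t/ before /z/ (voiced) → [d]
/v/ before /tʃ/ (voiceless) → [f]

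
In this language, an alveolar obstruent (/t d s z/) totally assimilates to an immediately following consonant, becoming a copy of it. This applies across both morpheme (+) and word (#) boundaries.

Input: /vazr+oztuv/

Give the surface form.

/z/ before /r/ → [r] (total assimilation)
/z/ before /t/ → [t] (total assimilation)

[varr+ottuv]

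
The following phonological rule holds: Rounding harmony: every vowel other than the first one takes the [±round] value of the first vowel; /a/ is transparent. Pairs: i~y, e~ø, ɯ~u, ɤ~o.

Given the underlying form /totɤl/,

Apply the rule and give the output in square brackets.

[totol]

/ɤ/ harmonizes with /o/ ([+round]) → [o]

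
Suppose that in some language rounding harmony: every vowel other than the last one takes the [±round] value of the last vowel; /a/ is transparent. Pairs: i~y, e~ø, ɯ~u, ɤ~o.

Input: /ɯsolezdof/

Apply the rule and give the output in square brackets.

[usoløzdof]

/ɯ/ harmonizes with /o/ ([+round]) → [u]
/e/ harmonizes with /o/ ([+round]) → [ø]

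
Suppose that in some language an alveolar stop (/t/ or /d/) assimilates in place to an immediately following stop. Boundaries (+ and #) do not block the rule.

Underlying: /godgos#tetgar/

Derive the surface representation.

/d/ before /g/ (velar) → [g]
/t/ before /g/ (velar) → [k]

[goggos#tekgar]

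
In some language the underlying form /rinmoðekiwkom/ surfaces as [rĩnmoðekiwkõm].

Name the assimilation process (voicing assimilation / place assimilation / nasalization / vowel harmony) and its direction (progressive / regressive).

/i/→[ĩ] /o/→[õ].
Each target copies a feature from the following segment, so the direction is regressive.

nasalization, regressive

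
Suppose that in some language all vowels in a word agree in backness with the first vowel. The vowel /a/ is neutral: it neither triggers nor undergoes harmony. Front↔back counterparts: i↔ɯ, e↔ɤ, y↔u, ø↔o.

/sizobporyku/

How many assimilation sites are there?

/o/ harmonizes with /i/ ([-back]) → [ø]
/o/ harmonizes with /i/ ([-back]) → [ø]
/u/ harmonizes with /i/ ([-back]) → [y]
3 segments change.

3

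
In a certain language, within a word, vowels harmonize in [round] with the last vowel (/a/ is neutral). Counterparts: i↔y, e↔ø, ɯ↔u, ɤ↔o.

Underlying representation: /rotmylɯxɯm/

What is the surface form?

/o/ harmonizes with /ɯ/ ([-round]) → [ɤ]
/y/ harmonizes with /ɯ/ ([-round]) → [i]

[rɤtmilɯxɯm]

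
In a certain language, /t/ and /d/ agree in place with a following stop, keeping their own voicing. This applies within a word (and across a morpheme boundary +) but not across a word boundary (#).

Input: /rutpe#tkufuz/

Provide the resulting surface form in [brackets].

/t/ before /p/ (labial) → [p]
/t/ before /k/ (velar) → [k]

[ruppe#kkufuz]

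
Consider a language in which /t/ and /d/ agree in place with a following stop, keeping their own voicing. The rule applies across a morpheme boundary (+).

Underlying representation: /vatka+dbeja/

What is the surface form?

/t/ before /k/ (velar) → [k]
/d/ before /b/ (labial) → [b]

[vakka+bbeja]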